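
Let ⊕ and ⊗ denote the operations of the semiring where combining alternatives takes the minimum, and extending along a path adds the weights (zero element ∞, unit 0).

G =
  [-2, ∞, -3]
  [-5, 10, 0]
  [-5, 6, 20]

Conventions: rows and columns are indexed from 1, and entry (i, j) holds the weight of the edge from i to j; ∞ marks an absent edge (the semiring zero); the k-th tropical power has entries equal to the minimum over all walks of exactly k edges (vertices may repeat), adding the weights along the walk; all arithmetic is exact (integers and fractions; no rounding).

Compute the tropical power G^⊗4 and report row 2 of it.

G^⊗2:
  [-8, 3, -5]
  [-7, 6, -8]
  [-7, 16, -8]
G^⊗3:
  [-10, 1, -11]
  [-13, -2, -10]
  [-13, -2, -10]
G^⊗4:
  [-16, -5, -13]
  [-15, -4, -16]
  [-15, -4, -16]
Answer: row 2 of G^⊗4 = [-15, -4, -16]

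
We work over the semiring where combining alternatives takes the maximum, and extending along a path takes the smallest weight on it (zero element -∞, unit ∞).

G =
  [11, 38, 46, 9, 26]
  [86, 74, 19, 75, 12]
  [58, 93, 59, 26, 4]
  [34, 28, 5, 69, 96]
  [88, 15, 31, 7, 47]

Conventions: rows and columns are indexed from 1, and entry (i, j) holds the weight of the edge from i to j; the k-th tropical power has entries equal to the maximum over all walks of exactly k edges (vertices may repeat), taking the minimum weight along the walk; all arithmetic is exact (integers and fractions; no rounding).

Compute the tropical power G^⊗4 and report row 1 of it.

G^⊗2:
  [46, 46, 46, 38, 26]
  [74, 74, 46, 74, 75]
  [86, 74, 59, 75, 26]
  [88, 34, 34, 69, 69]
  [47, 38, 46, 26, 47]
G^⊗3:
  [46, 46, 46, 46, 38]
  [75, 74, 46, 74, 74]
  [74, 74, 59, 74, 75]
  [69, 38, 46, 69, 69]
  [47, 46, 46, 38, 47]
G^⊗4:
  [46, 46, 46, 46, 46]
  [74, 74, 46, 74, 74]
  [75, 74, 59, 74, 74]
  [69, 46, 46, 69, 69]
  [47, 46, 46, 46, 47]
Answer: row 1 of G^⊗4 = [46, 46, 46, 46, 46]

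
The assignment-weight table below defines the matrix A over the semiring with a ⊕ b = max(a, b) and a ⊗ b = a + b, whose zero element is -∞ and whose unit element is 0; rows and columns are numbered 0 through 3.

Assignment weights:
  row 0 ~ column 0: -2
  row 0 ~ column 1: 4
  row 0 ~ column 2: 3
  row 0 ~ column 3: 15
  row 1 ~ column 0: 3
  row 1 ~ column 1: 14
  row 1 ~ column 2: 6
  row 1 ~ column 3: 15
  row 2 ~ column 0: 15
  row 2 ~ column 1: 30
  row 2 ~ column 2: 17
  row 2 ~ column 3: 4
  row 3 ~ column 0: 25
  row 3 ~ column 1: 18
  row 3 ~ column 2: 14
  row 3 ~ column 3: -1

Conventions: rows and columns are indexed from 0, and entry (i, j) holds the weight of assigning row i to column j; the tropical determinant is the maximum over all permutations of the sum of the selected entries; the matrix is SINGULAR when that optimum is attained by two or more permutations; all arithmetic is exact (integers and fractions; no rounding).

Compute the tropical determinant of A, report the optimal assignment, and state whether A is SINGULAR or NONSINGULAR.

σ = (0, 1, 2, 3): (-2) + 14 + 17 + (-1) = 28
σ = (0, 1, 3, 2): (-2) + 14 + 4 + 14 = 30
σ = (0, 2, 1, 3): (-2) + 6 + 30 + (-1) = 33
σ = (0, 2, 3, 1): (-2) + 6 + 4 + 18 = 26
σ = (0, 3, 1, 2): (-2) + 15 + 30 + 14 = 57
σ = (0, 3, 2, 1): (-2) + 15 + 17 + 18 = 48
σ = (1, 0, 2, 3): 4 + 3 + 17 + (-1) = 23
σ = (1, 0, 3, 2): 4 + 3 + 4 + 14 = 25
σ = (1, 2, 0, 3): 4 + 6 + 15 + (-1) = 24
σ = (1, 2, 3, 0): 4 + 6 + 4 + 25 = 39
σ = (1, 3, 0, 2): 4 + 15 + 15 + 14 = 48
σ = (1, 3, 2, 0): 4 + 15 + 17 + 25 = 61
σ = (2, 0, 1, 3): 3 + 3 + 30 + (-1) = 35
σ = (2, 0, 3, 1): 3 + 3 + 4 + 18 = 28
σ = (2, 1, 0, 3): 3 + 14 + 15 + (-1) = 31
σ = (2, 1, 3, 0): 3 + 14 + 4 + 25 = 46
σ = (2, 3, 0, 1): 3 + 15 + 15 + 18 = 51
σ = (2, 3, 1, 0): 3 + 15 + 30 + 25 = 73
σ = (3, 0, 1, 2): 15 + 3 + 30 + 14 = 62
σ = (3, 0, 2, 1): 15 + 3 + 17 + 18 = 53
σ = (3, 1, 0, 2): 15 + 14 + 15 + 14 = 58
σ = (3, 1, 2, 0): 15 + 14 + 17 + 25 = 71
σ = (3, 2, 0, 1): 15 + 6 + 15 + 18 = 54
σ = (3, 2, 1, 0): 15 + 6 + 30 + 25 = 76
Optimal value attained by: σ = (3, 2, 1, 0).
Answer: det⊕(A) = 76; verdict: NONSINGULAR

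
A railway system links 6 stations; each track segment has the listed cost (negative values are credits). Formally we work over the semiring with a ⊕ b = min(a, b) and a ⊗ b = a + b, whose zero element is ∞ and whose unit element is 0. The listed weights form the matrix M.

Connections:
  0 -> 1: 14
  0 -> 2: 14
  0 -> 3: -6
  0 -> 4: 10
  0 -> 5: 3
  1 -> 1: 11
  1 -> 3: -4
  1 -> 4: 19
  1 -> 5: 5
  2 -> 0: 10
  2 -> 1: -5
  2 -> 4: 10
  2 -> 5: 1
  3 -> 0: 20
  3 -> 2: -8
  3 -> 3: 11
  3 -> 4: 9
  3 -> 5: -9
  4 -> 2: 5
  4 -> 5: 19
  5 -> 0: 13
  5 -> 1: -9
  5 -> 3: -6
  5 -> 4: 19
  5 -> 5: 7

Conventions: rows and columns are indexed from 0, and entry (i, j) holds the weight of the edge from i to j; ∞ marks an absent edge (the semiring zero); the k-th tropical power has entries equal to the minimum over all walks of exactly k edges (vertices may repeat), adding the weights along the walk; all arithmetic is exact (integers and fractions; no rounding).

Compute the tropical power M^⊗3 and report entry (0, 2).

M^⊗2:
  [14, -6, -14, -3, 3, -15]
  [16, -4, -12, -1, 5, -13]
  [14, -8, 15, -9, 14, 0]
  [2, -18, 3, -15, 2, -7]
  [15, 0, ∞, 13, 15, 6]
  [14, -2, -14, -13, 3, -15]
M^⊗3:
  [-4, -24, -11, -21, -4, -13]
  [-2, -22, -9, -19, -2, -11]
  [11, -9, -17, -12, 0, -18]
  [5, -16, -23, -22, -6, -24]
  [19, -3, 5, -4, 19, 4]
  [-4, -24, -21, -21, -4, -22]
Key observation: the optimum is the walk 0->5->3->2, with weight 3 + (-6) + (-8) = -11.
Optimal value attained by: walk 0->5->3->2.
Answer: (M^⊗3)[0][2] = -11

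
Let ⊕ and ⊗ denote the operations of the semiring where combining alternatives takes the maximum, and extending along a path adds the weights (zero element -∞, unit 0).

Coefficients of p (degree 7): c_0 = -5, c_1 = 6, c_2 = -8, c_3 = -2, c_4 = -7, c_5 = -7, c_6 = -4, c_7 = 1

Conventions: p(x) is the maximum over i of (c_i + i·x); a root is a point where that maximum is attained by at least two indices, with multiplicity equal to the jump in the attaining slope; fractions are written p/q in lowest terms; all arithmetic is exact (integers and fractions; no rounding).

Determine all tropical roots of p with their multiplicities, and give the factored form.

hull edge (i=0, c=-5) to (i=1, c=6): slope 11, span 1
hull edge (i=1, c=6) to (i=7, c=1): slope -5/6, span 6
Factored form: p(x) = 1 ⊗ (x ⊕ (-11)) ⊗ (x ⊕ 5/6) ⊗ (x ⊕ 5/6) ⊗ (x ⊕ 5/6) ⊗ (x ⊕ 5/6) ⊗ (x ⊕ 5/6) ⊗ (x ⊕ 5/6)
Answer: roots = -11 (mult 1), 5/6 (mult 6)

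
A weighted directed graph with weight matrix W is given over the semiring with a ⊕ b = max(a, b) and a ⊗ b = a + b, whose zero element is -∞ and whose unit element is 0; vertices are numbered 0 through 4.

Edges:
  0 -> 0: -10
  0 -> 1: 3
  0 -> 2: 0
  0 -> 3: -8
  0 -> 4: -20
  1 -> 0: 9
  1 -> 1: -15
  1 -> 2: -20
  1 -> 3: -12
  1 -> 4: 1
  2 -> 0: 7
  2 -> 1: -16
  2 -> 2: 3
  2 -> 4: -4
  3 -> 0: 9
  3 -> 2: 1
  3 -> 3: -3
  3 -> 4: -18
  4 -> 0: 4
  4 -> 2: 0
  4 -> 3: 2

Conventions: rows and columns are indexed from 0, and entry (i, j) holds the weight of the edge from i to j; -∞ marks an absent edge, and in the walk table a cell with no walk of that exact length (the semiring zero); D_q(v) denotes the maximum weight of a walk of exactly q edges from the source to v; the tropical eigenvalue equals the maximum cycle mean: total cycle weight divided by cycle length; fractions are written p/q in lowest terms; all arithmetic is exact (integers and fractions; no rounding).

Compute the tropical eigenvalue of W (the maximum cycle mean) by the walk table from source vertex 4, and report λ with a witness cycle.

q=0: [-∞, -∞, -∞, -∞, 0]
q=1: [4, -∞, 0, 2, -∞]
q=2: [11, 7, 4, -1, -4]
q=3: [16, 14, 11, 3, 8]
q=4: [23, 19, 16, 10, 15]
q=5: [28, 26, 23, 17, 20]
Optimal cycle mean attained by: cycle 0->1->0, total 3 + 9, length 2.
Answer: λ = 6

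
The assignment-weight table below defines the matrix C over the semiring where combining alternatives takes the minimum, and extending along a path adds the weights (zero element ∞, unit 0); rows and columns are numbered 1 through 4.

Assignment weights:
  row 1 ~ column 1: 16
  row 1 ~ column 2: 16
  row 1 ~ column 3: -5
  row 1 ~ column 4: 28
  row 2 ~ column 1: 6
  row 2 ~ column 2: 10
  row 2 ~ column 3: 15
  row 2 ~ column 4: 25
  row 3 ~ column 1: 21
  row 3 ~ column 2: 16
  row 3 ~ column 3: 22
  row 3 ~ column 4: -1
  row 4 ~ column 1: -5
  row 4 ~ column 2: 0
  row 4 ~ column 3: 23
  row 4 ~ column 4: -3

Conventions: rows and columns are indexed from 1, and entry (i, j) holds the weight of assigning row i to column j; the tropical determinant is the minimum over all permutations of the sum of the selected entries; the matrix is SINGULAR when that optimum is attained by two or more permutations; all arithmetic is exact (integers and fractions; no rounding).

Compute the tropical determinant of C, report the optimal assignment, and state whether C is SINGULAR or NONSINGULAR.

σ = (1, 2, 3, 4): 16 + 10 + 22 + (-3) = 45
σ = (1, 2, 4, 3): 16 + 10 + (-1) + 23 = 48
σ = (1, 3, 2, 4): 16 + 15 + 16 + (-3) = 44
σ = (1, 3, 4, 2): 16 + 15 + (-1) + 0 = 30
σ = (1, 4, 2, 3): 16 + 25 + 16 + 23 = 80
σ = (1, 4, 3, 2): 16 + 25 + 22 + 0 = 63
σ = (2, 1, 3, 4): 16 + 6 + 22 + (-3) = 41
σ = (2, 1, 4, 3): 16 + 6 + (-1) + 23 = 44
σ = (2, 3, 1, 4): 16 + 15 + 21 + (-3) = 49
σ = (2, 3, 4, 1): 16 + 15 + (-1) + (-5) = 25
σ = (2, 4, 1, 3): 16 + 25 + 21 + 23 = 85
σ = (2, 4, 3, 1): 16 + 25 + 22 + (-5) = 58
σ = (3, 1, 2, 4): (-5) + 6 + 16 + (-3) = 14
σ = (3, 1, 4, 2): (-5) + 6 + (-1) + 0 = 0
σ = (3, 2, 1, 4): (-5) + 10 + 21 + (-3) = 23
σ = (3, 2, 4, 1): (-5) + 10 + (-1) + (-5) = -1
σ = (3, 4, 1, 2): (-5) + 25 + 21 + 0 = 41
σ = (3, 4, 2, 1): (-5) + 25 + 16 + (-5) = 31
σ = (4, 1, 2, 3): 28 + 6 + 16 + 23 = 73
σ = (4, 1, 3, 2): 28 + 6 + 22 + 0 = 56
σ = (4, 2, 1, 3): 28 + 10 + 21 + 23 = 82
σ = (4, 2, 3, 1): 28 + 10 + 22 + (-5) = 55
σ = (4, 3, 1, 2): 28 + 15 + 21 + 0 = 64
σ = (4, 3, 2, 1): 28 + 15 + 16 + (-5) = 54
Optimal value attained by: σ = (3, 2, 4, 1).
Answer: det⊕(C) = -1; verdict: NONSINGULAR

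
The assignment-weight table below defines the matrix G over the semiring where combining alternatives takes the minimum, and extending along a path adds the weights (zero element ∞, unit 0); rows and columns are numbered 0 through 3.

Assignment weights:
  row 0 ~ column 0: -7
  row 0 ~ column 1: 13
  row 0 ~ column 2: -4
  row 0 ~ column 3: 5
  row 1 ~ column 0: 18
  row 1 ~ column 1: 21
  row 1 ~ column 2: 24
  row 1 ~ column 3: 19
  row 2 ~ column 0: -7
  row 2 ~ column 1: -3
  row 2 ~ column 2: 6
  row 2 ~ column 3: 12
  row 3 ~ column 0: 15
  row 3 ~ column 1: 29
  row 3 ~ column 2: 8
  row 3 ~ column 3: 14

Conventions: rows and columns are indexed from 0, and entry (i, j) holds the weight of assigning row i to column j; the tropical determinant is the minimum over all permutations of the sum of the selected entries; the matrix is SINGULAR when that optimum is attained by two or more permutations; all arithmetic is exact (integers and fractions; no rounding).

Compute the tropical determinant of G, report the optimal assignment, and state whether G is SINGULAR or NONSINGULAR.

σ = (0, 1, 2, 3): (-7) + 21 + 6 + 14 = 34
σ = (0, 1, 3, 2): (-7) + 21 + 12 + 8 = 34
σ = (0, 2, 1, 3): (-7) + 24 + (-3) + 14 = 28
σ = (0, 2, 3, 1): (-7) + 24 + 12 + 29 = 58
σ = (0, 3, 1, 2): (-7) + 19 + (-3) + 8 = 17
σ = (0, 3, 2, 1): (-7) + 19 + 6 + 29 = 47
σ = (1, 0, 2, 3): 13 + 18 + 6 + 14 = 51
σ = (1, 0, 3, 2): 13 + 18 + 12 + 8 = 51
σ = (1, 2, 0, 3): 13 + 24 + (-7) + 14 = 44
σ = (1, 2, 3, 0): 13 + 24 + 12 + 15 = 64
σ = (1, 3, 0, 2): 13 + 19 + (-7) + 8 = 33
σ = (1, 3, 2, 0): 13 + 19 + 6 + 15 = 53
σ = (2, 0, 1, 3): (-4) + 18 + (-3) + 14 = 25
σ = (2, 0, 3, 1): (-4) + 18 + 12 + 29 = 55
σ = (2, 1, 0, 3): (-4) + 21 + (-7) + 14 = 24
σ = (2, 1, 3, 0): (-4) + 21 + 12 + 15 = 44
σ = (2, 3, 0, 1): (-4) + 19 + (-7) + 29 = 37
σ = (2, 3, 1, 0): (-4) + 19 + (-3) + 15 = 27
σ = (3, 0, 1, 2): 5 + 18 + (-3) + 8 = 28
σ = (3, 0, 2, 1): 5 + 18 + 6 + 29 = 58
σ = (3, 1, 0, 2): 5 + 21 + (-7) + 8 = 27
σ = (3, 1, 2, 0): 5 + 21 + 6 + 15 = 47
σ = (3, 2, 0, 1): 5 + 24 + (-7) + 29 = 51
σ = (3, 2, 1, 0): 5 + 24 + (-3) + 15 = 41
Optimal value attained by: σ = (0, 3, 1, 2).
Answer: det⊕(G) = 17; verdict: NONSINGULAR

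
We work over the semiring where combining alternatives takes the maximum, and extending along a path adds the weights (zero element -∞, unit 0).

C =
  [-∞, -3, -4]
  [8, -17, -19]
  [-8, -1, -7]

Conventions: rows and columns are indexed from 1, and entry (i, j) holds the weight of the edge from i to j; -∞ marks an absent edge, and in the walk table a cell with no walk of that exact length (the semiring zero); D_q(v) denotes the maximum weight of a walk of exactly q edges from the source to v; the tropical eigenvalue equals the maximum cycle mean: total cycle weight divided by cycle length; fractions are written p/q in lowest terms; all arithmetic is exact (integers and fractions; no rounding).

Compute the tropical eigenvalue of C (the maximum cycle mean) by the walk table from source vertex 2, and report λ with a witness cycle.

q=0: [-∞, 0, -∞]
q=1: [8, -17, -19]
q=2: [-9, 5, 4]
q=3: [13, 3, -3]
Optimal cycle mean attained by: cycle 1->2->1, total (-3) + 8, length 2.
Answer: λ = 5/2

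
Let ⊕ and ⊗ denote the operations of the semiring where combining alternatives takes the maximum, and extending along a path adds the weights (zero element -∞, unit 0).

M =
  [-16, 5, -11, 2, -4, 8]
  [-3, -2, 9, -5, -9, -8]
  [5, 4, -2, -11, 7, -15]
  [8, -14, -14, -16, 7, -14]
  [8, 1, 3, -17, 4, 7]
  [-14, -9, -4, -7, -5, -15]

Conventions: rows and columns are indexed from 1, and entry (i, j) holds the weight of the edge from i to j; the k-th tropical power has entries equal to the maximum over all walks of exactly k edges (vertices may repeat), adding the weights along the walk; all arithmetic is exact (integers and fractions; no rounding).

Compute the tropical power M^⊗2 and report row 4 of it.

M^⊗2:
  [10, 3, 14, 1, 9, 3]
  [14, 13, 7, -1, 16, 5]
  [15, 10, 13, 7, 11, 14]
  [15, 13, 10, 10, 11, 16]
  [12, 13, 10, 10, 10, 16]
  [3, 0, 0, -12, 3, 2]
Answer: row 4 of M^⊗2 = [15, 13, 10, 10, 11, 16]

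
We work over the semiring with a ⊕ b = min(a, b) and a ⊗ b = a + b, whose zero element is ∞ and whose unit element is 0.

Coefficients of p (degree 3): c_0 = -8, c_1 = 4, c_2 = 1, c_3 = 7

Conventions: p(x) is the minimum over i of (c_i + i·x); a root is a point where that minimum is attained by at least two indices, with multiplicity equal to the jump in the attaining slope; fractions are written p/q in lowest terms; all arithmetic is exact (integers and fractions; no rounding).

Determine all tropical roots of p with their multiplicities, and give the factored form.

hull edge (i=0, c=-8) to (i=2, c=1): slope 9/2, span 2
hull edge (i=2, c=1) to (i=3, c=7): slope 6, span 1
Factored form: p(x) = 7 ⊗ (x ⊕ (-6)) ⊗ (x ⊕ (-9/2)) ⊗ (x ⊕ (-9/2))
Answer: roots = -6 (mult 1), -9/2 (mult 2)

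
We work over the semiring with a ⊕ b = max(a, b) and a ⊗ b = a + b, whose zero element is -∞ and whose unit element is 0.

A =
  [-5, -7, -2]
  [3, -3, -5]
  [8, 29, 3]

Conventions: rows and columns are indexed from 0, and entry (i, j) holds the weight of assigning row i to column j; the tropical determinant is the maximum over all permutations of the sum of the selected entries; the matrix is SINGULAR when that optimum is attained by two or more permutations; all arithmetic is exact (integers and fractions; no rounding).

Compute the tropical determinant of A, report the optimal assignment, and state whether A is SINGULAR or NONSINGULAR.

σ = (0, 1, 2): (-5) + (-3) + 3 = -5
σ = (0, 2, 1): (-5) + (-5) + 29 = 19
σ = (1, 0, 2): (-7) + 3 + 3 = -1
σ = (1, 2, 0): (-7) + (-5) + 8 = -4
σ = (2, 0, 1): (-2) + 3 + 29 = 30
σ = (2, 1, 0): (-2) + (-3) + 8 = 3
Optimal value attained by: σ = (2, 0, 1).
Answer: det⊕(A) = 30; verdict: NONSINGULAR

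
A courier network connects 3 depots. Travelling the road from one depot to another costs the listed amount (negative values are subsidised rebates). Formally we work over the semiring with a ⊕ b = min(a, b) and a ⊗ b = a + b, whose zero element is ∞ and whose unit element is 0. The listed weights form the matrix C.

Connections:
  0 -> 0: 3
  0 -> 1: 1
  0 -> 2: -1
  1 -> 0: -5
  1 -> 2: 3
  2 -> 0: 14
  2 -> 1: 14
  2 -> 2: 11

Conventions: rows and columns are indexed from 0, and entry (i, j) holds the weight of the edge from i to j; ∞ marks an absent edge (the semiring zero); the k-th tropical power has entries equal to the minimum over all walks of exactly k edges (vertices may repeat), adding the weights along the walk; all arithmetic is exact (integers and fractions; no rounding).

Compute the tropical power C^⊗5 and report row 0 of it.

C^⊗2:
  [-4, 4, 2]
  [-2, -4, -6]
  [9, 15, 13]
C^⊗3:
  [-1, -3, -5]
  [-9, -1, -3]
  [10, 10, 8]
C^⊗4:
  [-8, 0, -2]
  [-6, -8, -10]
  [5, 11, 9]
C^⊗5:
  [-5, -7, -9]
  [-13, -5, -7]
  [6, 6, 4]
Answer: row 0 of C^⊗5 = [-5, -7, -9]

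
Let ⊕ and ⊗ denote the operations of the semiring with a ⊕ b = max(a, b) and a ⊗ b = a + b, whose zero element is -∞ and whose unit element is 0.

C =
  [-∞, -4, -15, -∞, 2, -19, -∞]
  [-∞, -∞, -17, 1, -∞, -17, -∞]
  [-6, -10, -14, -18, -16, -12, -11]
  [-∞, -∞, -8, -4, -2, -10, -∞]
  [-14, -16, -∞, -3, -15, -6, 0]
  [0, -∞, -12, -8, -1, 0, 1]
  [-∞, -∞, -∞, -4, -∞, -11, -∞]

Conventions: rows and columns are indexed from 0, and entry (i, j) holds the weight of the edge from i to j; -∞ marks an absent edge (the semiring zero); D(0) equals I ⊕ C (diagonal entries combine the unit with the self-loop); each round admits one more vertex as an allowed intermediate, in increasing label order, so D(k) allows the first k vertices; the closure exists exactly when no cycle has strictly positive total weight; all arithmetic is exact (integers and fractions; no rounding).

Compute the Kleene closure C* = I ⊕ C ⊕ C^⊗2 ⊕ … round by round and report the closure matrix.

D(0):
  [0, -4, -15, -∞, 2, -19, -∞]
  [-∞, 0, -17, 1, -∞, -17, -∞]
  [-6, -10, 0, -18, -16, -12, -11]
  [-∞, -∞, -8, 0, -2, -10, -∞]
  [-14, -16, -∞, -3, 0, -6, 0]
  [0, -∞, -12, -8, -1, 0, 1]
  [-∞, -∞, -∞, -4, -∞, -11, 0]
D(1):
  [0, -4, -15, -∞, 2, -19, -∞]
  [-∞, 0, -17, 1, -∞, -17, -∞]
  [-6, -10, 0, -18, -4, -12, -11]
  [-∞, -∞, -8, 0, -2, -10, -∞]
  [-14, -16, -29, -3, 0, -6, 0]
  [0, -4, -12, -8, 2, 0, 1]
  [-∞, -∞, -∞, -4, -∞, -11, 0]
D(2):
  [0, -4, -15, -3, 2, -19, -∞]
  [-∞, 0, -17, 1, -∞, -17, -∞]
  [-6, -10, 0, -9, -4, -12, -11]
  [-∞, -∞, -8, 0, -2, -10, -∞]
  [-14, -16, -29, -3, 0, -6, 0]
  [0, -4, -12, -3, 2, 0, 1]
  [-∞, -∞, -∞, -4, -∞, -11, 0]
D(3):
  [0, -4, -15, -3, 2, -19, -26]
  [-23, 0, -17, 1, -21, -17, -28]
  [-6, -10, 0, -9, -4, -12, -11]
  [-14, -18, -8, 0, -2, -10, -19]
  [-14, -16, -29, -3, 0, -6, 0]
  [0, -4, -12, -3, 2, 0, 1]
  [-∞, -∞, -∞, -4, -∞, -11, 0]
D(4):
  [0, -4, -11, -3, 2, -13, -22]
  [-13, 0, -7, 1, -1, -9, -18]
  [-6, -10, 0, -9, -4, -12, -11]
  [-14, -18, -8, 0, -2, -10, -19]
  [-14, -16, -11, -3, 0, -6, 0]
  [0, -4, -11, -3, 2, 0, 1]
  [-18, -22, -12, -4, -6, -11, 0]
D(5):
  [0, -4, -9, -1, 2, -4, 2]
  [-13, 0, -7, 1, -1, -7, -1]
  [-6, -10, 0, -7, -4, -10, -4]
  [-14, -18, -8, 0, -2, -8, -2]
  [-14, -16, -11, -3, 0, -6, 0]
  [0, -4, -9, -1, 2, 0, 2]
  [-18, -22, -12, -4, -6, -11, 0]
D(6):
  [0, -4, -9, -1, 2, -4, 2]
  [-7, 0, -7, 1, -1, -7, -1]
  [-6, -10, 0, -7, -4, -10, -4]
  [-8, -12, -8, 0, -2, -8, -2]
  [-6, -10, -11, -3, 0, -6, 0]
  [0, -4, -9, -1, 2, 0, 2]
  [-11, -15, -12, -4, -6, -11, 0]
D(7):
  [0, -4, -9, -1, 2, -4, 2]
  [-7, 0, -7, 1, -1, -7, -1]
  [-6, -10, 0, -7, -4, -10, -4]
  [-8, -12, -8, 0, -2, -8, -2]
  [-6, -10, -11, -3, 0, -6, 0]
  [0, -4, -9, -1, 2, 0, 2]
  [-11, -15, -12, -4, -6, -11, 0]
Answer: C* = [[0, -4, -9, -1, 2, -4, 2], [-7, 0, -7, 1, -1, -7, -1], [-6, -10, 0, -7, -4, -10, -4], [-8, -12, -8, 0, -2, -8, -2], [-6, -10, -11, -3, 0, -6, 0], [0, -4, -9, -1, 2, 0, 2], [-11, -15, -12, -4, -6, -11, 0]]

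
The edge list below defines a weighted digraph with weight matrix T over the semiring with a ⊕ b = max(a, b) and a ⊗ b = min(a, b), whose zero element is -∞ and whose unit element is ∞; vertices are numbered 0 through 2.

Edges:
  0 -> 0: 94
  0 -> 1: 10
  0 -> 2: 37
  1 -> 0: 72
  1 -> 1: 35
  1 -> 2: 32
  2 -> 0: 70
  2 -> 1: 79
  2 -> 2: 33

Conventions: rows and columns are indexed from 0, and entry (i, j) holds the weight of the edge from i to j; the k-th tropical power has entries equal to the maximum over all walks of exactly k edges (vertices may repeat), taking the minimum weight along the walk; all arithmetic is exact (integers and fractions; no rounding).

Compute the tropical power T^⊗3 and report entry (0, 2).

T^⊗2:
  [94, 37, 37]
  [72, 35, 37]
  [72, 35, 37]
T^⊗3:
  [94, 37, 37]
  [72, 37, 37]
  [72, 37, 37]
Key observation: the optimum is the walk 0->0->0->2, with weight 94 min 94 min 37 = 37.
Optimal value attained by: walk 0->0->0->2.
Answer: (T^⊗3)[0][2] = 37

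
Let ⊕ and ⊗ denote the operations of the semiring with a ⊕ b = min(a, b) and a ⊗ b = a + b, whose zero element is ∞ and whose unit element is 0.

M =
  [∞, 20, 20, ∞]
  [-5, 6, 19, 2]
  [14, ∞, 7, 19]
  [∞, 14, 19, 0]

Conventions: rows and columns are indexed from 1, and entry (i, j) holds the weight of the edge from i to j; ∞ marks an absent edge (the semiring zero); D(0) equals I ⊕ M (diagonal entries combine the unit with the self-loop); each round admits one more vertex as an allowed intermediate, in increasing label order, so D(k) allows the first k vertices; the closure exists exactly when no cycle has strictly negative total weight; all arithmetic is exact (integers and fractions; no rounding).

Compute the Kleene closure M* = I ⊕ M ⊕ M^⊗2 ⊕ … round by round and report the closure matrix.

D(0):
  [0, 20, 20, ∞]
  [-5, 0, 19, 2]
  [14, ∞, 0, 19]
  [∞, 14, 19, 0]
D(1):
  [0, 20, 20, ∞]
  [-5, 0, 15, 2]
  [14, 34, 0, 19]
  [∞, 14, 19, 0]
D(2):
  [0, 20, 20, 22]
  [-5, 0, 15, 2]
  [14, 34, 0, 19]
  [9, 14, 19, 0]
D(3):
  [0, 20, 20, 22]
  [-5, 0, 15, 2]
  [14, 34, 0, 19]
  [9, 14, 19, 0]
D(4):
  [0, 20, 20, 22]
  [-5, 0, 15, 2]
  [14, 33, 0, 19]
  [9, 14, 19, 0]
Answer: M* = [[0, 20, 20, 22], [-5, 0, 15, 2], [14, 33, 0, 19], [9, 14, 19, 0]]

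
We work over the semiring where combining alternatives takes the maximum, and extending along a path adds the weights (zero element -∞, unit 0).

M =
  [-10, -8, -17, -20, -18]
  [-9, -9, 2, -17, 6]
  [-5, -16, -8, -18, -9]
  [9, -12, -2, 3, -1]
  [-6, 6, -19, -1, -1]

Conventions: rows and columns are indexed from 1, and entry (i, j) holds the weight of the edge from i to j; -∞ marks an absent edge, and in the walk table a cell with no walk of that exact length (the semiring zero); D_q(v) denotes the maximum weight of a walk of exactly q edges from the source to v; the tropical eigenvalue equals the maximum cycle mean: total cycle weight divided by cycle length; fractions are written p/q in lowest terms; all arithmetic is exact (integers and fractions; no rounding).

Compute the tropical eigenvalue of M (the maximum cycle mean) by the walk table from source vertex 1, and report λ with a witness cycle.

q=0: [0, -∞, -∞, -∞, -∞]
q=1: [-10, -8, -17, -20, -18]
q=2: [-11, -12, -6, -17, -2]
q=3: [-8, 4, -10, -3, -3]
q=4: [6, 3, 6, 0, 10]
q=5: [9, 16, 5, 9, 9]
Optimal cycle mean attained by: cycle 2->5->2, total 6 + 6, length 2.
Answer: λ = 6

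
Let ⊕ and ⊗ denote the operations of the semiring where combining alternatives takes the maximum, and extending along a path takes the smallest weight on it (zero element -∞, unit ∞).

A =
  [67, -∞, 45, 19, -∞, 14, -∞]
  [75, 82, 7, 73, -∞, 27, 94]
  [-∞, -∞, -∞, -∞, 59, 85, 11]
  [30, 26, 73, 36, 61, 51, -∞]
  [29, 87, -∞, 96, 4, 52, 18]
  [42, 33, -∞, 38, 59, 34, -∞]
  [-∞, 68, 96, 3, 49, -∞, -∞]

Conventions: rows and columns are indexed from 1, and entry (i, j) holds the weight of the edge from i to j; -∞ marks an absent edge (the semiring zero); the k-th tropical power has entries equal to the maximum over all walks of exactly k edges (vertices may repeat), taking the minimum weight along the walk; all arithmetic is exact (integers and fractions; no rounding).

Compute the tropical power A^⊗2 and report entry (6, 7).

A^⊗2:
  [67, 19, 45, 19, 45, 45, 11]
  [75, 82, 94, 73, 61, 51, 82]
  [42, 59, 11, 59, 59, 52, 18]
  [42, 61, 36, 61, 59, 73, 26]
  [75, 82, 73, 73, 61, 51, 87]
  [42, 59, 42, 59, 38, 52, 33]
  [68, 68, 7, 68, 59, 85, 68]
Key observation: the optimum is the walk 6->2->7, with weight 33 min 94 = 33.
Optimal value attained by: walk 6->2->7.
Answer: (A^⊗2)[6][7] = 33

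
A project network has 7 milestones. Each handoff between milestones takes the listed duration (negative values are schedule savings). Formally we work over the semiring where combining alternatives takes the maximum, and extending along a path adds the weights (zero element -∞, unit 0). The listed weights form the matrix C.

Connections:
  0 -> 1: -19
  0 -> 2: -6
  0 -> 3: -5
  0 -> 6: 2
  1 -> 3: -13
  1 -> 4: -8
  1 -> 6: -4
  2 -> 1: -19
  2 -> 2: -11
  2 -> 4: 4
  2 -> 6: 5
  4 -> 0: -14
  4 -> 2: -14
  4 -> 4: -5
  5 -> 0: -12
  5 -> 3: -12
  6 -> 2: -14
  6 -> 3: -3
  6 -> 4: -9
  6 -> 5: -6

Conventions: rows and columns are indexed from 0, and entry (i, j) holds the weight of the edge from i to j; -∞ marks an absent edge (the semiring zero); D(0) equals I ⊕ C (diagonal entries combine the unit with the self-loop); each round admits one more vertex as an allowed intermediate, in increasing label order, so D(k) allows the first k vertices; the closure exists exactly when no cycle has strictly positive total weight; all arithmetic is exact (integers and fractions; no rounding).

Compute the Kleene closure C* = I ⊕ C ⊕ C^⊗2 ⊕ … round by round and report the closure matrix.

D(0):
  [0, -19, -6, -5, -∞, -∞, 2]
  [-∞, 0, -∞, -13, -8, -∞, -4]
  [-∞, -19, 0, -∞, 4, -∞, 5]
  [-∞, -∞, -∞, 0, -∞, -∞, -∞]
  [-14, -∞, -14, -∞, 0, -∞, -∞]
  [-12, -∞, -∞, -12, -∞, 0, -∞]
  [-∞, -∞, -14, -3, -9, -6, 0]
D(1):
  [0, -19, -6, -5, -∞, -∞, 2]
  [-∞, 0, -∞, -13, -8, -∞, -4]
  [-∞, -19, 0, -∞, 4, -∞, 5]
  [-∞, -∞, -∞, 0, -∞, -∞, -∞]
  [-14, -33, -14, -19, 0, -∞, -12]
  [-12, -31, -18, -12, -∞, 0, -10]
  [-∞, -∞, -14, -3, -9, -6, 0]
D(2):
  [0, -19, -6, -5, -27, -∞, 2]
  [-∞, 0, -∞, -13, -8, -∞, -4]
  [-∞, -19, 0, -32, 4, -∞, 5]
  [-∞, -∞, -∞, 0, -∞, -∞, -∞]
  [-14, -33, -14, -19, 0, -∞, -12]
  [-12, -31, -18, -12, -39, 0, -10]
  [-∞, -∞, -14, -3, -9, -6, 0]
D(3):
  [0, -19, -6, -5, -2, -∞, 2]
  [-∞, 0, -∞, -13, -8, -∞, -4]
  [-∞, -19, 0, -32, 4, -∞, 5]
  [-∞, -∞, -∞, 0, -∞, -∞, -∞]
  [-14, -33, -14, -19, 0, -∞, -9]
  [-12, -31, -18, -12, -14, 0, -10]
  [-∞, -33, -14, -3, -9, -6, 0]
D(4):
  [0, -19, -6, -5, -2, -∞, 2]
  [-∞, 0, -∞, -13, -8, -∞, -4]
  [-∞, -19, 0, -32, 4, -∞, 5]
  [-∞, -∞, -∞, 0, -∞, -∞, -∞]
  [-14, -33, -14, -19, 0, -∞, -9]
  [-12, -31, -18, -12, -14, 0, -10]
  [-∞, -33, -14, -3, -9, -6, 0]
D(5):
  [0, -19, -6, -5, -2, -∞, 2]
  [-22, 0, -22, -13, -8, -∞, -4]
  [-10, -19, 0, -15, 4, -∞, 5]
  [-∞, -∞, -∞, 0, -∞, -∞, -∞]
  [-14, -33, -14, -19, 0, -∞, -9]
  [-12, -31, -18, -12, -14, 0, -10]
  [-23, -33, -14, -3, -9, -6, 0]
D(6):
  [0, -19, -6, -5, -2, -∞, 2]
  [-22, 0, -22, -13, -8, -∞, -4]
  [-10, -19, 0, -15, 4, -∞, 5]
  [-∞, -∞, -∞, 0, -∞, -∞, -∞]
  [-14, -33, -14, -19, 0, -∞, -9]
  [-12, -31, -18, -12, -14, 0, -10]
  [-18, -33, -14, -3, -9, -6, 0]
D(7):
  [0, -19, -6, -1, -2, -4, 2]
  [-22, 0, -18, -7, -8, -10, -4]
  [-10, -19, 0, 2, 4, -1, 5]
  [-∞, -∞, -∞, 0, -∞, -∞, -∞]
  [-14, -33, -14, -12, 0, -15, -9]
  [-12, -31, -18, -12, -14, 0, -10]
  [-18, -33, -14, -3, -9, -6, 0]
Answer: C* = [[0, -19, -6, -1, -2, -4, 2], [-22, 0, -18, -7, -8, -10, -4], [-10, -19, 0, 2, 4, -1, 5], [-∞, -∞, -∞, 0, -∞, -∞, -∞], [-14, -33, -14, -12, 0, -15, -9], [-12, -31, -18, -12, -14, 0, -10], [-18, -33, -14, -3, -9, -6, 0]]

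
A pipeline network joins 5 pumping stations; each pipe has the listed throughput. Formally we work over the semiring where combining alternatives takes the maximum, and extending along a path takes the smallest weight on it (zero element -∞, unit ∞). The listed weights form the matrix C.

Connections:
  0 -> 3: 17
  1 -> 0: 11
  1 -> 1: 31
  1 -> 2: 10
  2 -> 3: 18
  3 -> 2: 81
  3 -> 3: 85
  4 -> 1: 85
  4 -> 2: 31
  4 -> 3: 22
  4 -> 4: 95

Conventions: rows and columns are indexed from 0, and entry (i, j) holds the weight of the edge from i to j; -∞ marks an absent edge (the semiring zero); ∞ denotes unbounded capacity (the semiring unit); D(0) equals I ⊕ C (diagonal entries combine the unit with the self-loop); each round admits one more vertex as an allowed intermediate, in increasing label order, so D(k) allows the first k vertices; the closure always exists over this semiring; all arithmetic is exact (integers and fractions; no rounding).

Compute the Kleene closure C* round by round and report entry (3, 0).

D(0):
  [∞, -∞, -∞, 17, -∞]
  [11, ∞, 10, -∞, -∞]
  [-∞, -∞, ∞, 18, -∞]
  [-∞, -∞, 81, ∞, -∞]
  [-∞, 85, 31, 22, ∞]
D(1):
  [∞, -∞, -∞, 17, -∞]
  [11, ∞, 10, 11, -∞]
  [-∞, -∞, ∞, 18, -∞]
  [-∞, -∞, 81, ∞, -∞]
  [-∞, 85, 31, 22, ∞]
D(2):
  [∞, -∞, -∞, 17, -∞]
  [11, ∞, 10, 11, -∞]
  [-∞, -∞, ∞, 18, -∞]
  [-∞, -∞, 81, ∞, -∞]
  [11, 85, 31, 22, ∞]
D(3):
  [∞, -∞, -∞, 17, -∞]
  [11, ∞, 10, 11, -∞]
  [-∞, -∞, ∞, 18, -∞]
  [-∞, -∞, 81, ∞, -∞]
  [11, 85, 31, 22, ∞]
D(4):
  [∞, -∞, 17, 17, -∞]
  [11, ∞, 11, 11, -∞]
  [-∞, -∞, ∞, 18, -∞]
  [-∞, -∞, 81, ∞, -∞]
  [11, 85, 31, 22, ∞]
D(5):
  [∞, -∞, 17, 17, -∞]
  [11, ∞, 11, 11, -∞]
  [-∞, -∞, ∞, 18, -∞]
  [-∞, -∞, 81, ∞, -∞]
  [11, 85, 31, 22, ∞]
Answer: C*[3][0] = -∞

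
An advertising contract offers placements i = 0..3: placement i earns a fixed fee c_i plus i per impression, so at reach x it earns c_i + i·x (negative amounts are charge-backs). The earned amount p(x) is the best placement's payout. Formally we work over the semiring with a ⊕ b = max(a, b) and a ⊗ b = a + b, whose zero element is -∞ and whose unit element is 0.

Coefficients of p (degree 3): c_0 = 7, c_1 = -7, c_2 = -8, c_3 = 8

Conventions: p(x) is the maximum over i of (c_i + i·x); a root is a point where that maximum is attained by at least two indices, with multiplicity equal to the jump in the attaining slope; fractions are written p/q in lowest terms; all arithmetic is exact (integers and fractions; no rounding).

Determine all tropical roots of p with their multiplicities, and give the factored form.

hull edge (i=0, c=7) to (i=3, c=8): slope 1/3, span 3
Factored form: p(x) = 8 ⊗ (x ⊕ (-1/3)) ⊗ (x ⊕ (-1/3)) ⊗ (x ⊕ (-1/3))
Answer: roots = -1/3 (mult 3)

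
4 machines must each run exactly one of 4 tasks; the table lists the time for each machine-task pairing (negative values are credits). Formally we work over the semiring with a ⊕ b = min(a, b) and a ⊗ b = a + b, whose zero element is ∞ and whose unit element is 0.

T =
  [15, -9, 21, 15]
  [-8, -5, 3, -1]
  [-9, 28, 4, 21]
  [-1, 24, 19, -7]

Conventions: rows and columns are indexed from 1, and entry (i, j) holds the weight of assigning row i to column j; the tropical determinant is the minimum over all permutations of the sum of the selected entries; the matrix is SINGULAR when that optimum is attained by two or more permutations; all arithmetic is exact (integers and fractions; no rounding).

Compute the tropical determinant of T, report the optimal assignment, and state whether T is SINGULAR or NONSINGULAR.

σ = (1, 2, 3, 4): 15 + (-5) + 4 + (-7) = 7
σ = (1, 2, 4, 3): 15 + (-5) + 21 + 19 = 50
σ = (1, 3, 2, 4): 15 + 3 + 28 + (-7) = 39
σ = (1, 3, 4, 2): 15 + 3 + 21 + 24 = 63
σ = (1, 4, 2, 3): 15 + (-1) + 28 + 19 = 61
σ = (1, 4, 3, 2): 15 + (-1) + 4 + 24 = 42
σ = (2, 1, 3, 4): (-9) + (-8) + 4 + (-7) = -20
σ = (2, 1, 4, 3): (-9) + (-8) + 21 + 19 = 23
σ = (2, 3, 1, 4): (-9) + 3 + (-9) + (-7) = -22
σ = (2, 3, 4, 1): (-9) + 3 + 21 + (-1) = 14
σ = (2, 4, 1, 3): (-9) + (-1) + (-9) + 19 = 0
σ = (2, 4, 3, 1): (-9) + (-1) + 4 + (-1) = -7
σ = (3, 1, 2, 4): 21 + (-8) + 28 + (-7) = 34
σ = (3, 1, 4, 2): 21 + (-8) + 21 + 24 = 58
σ = (3, 2, 1, 4): 21 + (-5) + (-9) + (-7) = 0
σ = (3, 2, 4, 1): 21 + (-5) + 21 + (-1) = 36
σ = (3, 4, 1, 2): 21 + (-1) + (-9) + 24 = 35
σ = (3, 4, 2, 1): 21 + (-1) + 28 + (-1) = 47
σ = (4, 1, 2, 3): 15 + (-8) + 28 + 19 = 54
σ = (4, 1, 3, 2): 15 + (-8) + 4 + 24 = 35
σ = (4, 2, 1, 3): 15 + (-5) + (-9) + 19 = 20
σ = (4, 2, 3, 1): 15 + (-5) + 4 + (-1) = 13
σ = (4, 3, 1, 2): 15 + 3 + (-9) + 24 = 33
σ = (4, 3, 2, 1): 15 + 3 + 28 + (-1) = 45
Optimal value attained by: σ = (2, 3, 1, 4).
Answer: det⊕(T) = -22; verdict: NONSINGULAR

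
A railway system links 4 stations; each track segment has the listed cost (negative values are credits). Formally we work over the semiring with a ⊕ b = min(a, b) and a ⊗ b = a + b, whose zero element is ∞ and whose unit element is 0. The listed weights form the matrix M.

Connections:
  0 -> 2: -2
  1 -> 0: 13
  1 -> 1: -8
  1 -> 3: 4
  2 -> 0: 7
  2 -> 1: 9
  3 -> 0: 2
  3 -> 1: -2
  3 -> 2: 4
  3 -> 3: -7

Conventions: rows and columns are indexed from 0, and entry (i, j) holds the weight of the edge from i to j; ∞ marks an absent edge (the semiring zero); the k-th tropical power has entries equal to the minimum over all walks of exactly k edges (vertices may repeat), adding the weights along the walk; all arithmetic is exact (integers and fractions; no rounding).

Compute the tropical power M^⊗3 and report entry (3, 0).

M^⊗2:
  [5, 7, ∞, ∞]
  [5, -16, 8, -4]
  [22, 1, 5, 13]
  [-5, -10, -3, -14]
M^⊗3:
  [20, -1, 3, 11]
  [-3, -24, 0, -12]
  [12, -7, 17, 5]
  [-12, -18, -10, -21]
Key observation: the optimum is the walk 3->3->3->0, with weight (-7) + (-7) + 2 = -12.
Optimal value attained by: walk 3->3->3->0.
Answer: (M^⊗3)[3][0] = -12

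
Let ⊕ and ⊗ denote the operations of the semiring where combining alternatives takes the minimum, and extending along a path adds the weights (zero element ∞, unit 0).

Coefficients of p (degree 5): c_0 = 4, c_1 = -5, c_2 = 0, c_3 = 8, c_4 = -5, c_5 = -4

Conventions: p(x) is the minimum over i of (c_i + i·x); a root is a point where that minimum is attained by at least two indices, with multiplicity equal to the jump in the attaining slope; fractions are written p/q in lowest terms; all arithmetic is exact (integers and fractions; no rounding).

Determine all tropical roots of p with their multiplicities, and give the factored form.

hull edge (i=0, c=4) to (i=1, c=-5): slope -9, span 1
hull edge (i=1, c=-5) to (i=4, c=-5): slope 0, span 3
hull edge (i=4, c=-5) to (i=5, c=-4): slope 1, span 1
Factored form: p(x) = -4 ⊗ (x ⊕ (-1)) ⊗ (x ⊕ 0) ⊗ (x ⊕ 0) ⊗ (x ⊕ 0) ⊗ (x ⊕ 9)
Answer: roots = -1 (mult 1), 0 (mult 3), 9 (mult 1)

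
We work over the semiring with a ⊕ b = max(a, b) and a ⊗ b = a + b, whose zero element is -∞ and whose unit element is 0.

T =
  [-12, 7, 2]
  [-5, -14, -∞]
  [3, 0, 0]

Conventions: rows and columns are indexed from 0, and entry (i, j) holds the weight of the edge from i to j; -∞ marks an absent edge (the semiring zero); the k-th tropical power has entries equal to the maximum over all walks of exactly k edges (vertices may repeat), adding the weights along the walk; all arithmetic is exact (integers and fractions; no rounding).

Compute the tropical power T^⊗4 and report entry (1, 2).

T^⊗2:
  [5, 2, 2]
  [-17, 2, -3]
  [3, 10, 5]
T^⊗3:
  [5, 12, 7]
  [0, -3, -3]
  [8, 10, 5]
T^⊗4:
  [10, 12, 7]
  [0, 7, 2]
  [8, 15, 10]
Key observation: the optimum is the walk 1->0->2->0->2, with weight (-5) + 2 + 3 + 2 = 2.
Optimal value attained by: walk 1->0->2->0->2.
Answer: (T^⊗4)[1][2] = 2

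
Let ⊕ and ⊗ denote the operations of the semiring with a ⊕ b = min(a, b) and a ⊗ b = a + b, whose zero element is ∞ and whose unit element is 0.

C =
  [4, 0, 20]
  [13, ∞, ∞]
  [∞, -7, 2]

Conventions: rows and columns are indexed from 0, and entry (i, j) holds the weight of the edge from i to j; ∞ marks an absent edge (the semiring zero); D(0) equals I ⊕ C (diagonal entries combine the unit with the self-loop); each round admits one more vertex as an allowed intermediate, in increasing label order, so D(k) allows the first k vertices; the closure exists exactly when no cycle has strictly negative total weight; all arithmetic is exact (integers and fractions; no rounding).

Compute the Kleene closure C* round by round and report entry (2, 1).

D(0):
  [0, 0, 20]
  [13, 0, ∞]
  [∞, -7, 0]
D(1):
  [0, 0, 20]
  [13, 0, 33]
  [∞, -7, 0]
D(2):
  [0, 0, 20]
  [13, 0, 33]
  [6, -7, 0]
D(3):
  [0, 0, 20]
  [13, 0, 33]
  [6, -7, 0]
Answer: C*[2][1] = -7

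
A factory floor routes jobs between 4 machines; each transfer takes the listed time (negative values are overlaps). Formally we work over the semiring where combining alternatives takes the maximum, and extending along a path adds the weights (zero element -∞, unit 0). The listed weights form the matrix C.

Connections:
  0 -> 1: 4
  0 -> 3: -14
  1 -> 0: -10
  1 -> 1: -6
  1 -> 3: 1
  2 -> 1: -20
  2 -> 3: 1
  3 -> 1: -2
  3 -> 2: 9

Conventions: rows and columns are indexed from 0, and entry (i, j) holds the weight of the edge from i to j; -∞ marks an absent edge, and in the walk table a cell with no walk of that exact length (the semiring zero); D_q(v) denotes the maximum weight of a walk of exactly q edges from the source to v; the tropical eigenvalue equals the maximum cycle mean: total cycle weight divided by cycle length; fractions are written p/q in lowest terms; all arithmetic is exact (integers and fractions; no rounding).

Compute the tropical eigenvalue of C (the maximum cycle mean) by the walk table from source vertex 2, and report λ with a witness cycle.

q=0: [-∞, -∞, 0, -∞]
q=1: [-∞, -20, -∞, 1]
q=2: [-30, -1, 10, -19]
q=3: [-11, -7, -10, 11]
q=4: [-17, 9, 20, -6]
Optimal cycle mean attained by: cycle 2->3->2, total 1 + 9, length 2.
Answer: λ = 5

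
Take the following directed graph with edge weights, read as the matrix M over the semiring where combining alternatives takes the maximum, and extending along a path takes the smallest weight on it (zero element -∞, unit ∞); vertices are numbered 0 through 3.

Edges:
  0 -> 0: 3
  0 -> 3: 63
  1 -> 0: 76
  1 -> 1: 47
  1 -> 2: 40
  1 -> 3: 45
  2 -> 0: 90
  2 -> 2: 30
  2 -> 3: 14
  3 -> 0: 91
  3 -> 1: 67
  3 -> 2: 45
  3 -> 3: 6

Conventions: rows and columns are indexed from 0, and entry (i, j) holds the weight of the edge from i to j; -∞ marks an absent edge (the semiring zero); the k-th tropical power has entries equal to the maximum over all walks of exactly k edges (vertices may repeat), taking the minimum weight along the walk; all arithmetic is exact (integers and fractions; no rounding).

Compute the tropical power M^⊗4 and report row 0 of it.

M^⊗2:
  [63, 63, 45, 6]
  [47, 47, 45, 63]
  [30, 14, 30, 63]
  [67, 47, 40, 63]
M^⊗3:
  [63, 47, 40, 63]
  [63, 63, 45, 47]
  [63, 63, 45, 30]
  [63, 63, 45, 63]
M^⊗4:
  [63, 63, 45, 63]
  [63, 47, 45, 63]
  [63, 47, 40, 63]
  [63, 63, 45, 63]
Answer: row 0 of M^⊗4 = [63, 63, 45, 63]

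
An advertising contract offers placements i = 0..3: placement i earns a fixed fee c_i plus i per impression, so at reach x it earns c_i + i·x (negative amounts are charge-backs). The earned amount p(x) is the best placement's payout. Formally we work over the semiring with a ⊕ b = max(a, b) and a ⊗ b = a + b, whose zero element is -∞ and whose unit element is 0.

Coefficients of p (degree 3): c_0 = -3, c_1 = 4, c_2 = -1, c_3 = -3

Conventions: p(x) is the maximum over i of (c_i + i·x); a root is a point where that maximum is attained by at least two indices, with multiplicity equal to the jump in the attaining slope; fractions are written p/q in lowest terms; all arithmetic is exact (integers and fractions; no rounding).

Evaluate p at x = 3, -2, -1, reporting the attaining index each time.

p(3) = max(-3+0·3=-3, 4+1·3=7, -1+2·3=5, -3+3·3=6) = 7 (attained by i=1)
p(-2) = max(-3+0·(-2)=-3, 4+1·(-2)=2, -1+2·(-2)=-5, -3+3·(-2)=-9) = 2 (attained by i=1)
p(-1) = max(-3+0·(-1)=-3, 4+1·(-1)=3, -1+2·(-1)=-3, -3+3·(-1)=-6) = 3 (attained by i=1)
Answer: p(3) = 7; p(-2) = 2; p(-1) = 3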